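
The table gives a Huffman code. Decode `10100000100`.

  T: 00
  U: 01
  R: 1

Read left to right; each codeword is recognised as soon as it completes (prefix code):
  1→R | 01→U | 00→T | 00→T | 01→U | 00→T
Decoded message: RUTTUT

RUTTUT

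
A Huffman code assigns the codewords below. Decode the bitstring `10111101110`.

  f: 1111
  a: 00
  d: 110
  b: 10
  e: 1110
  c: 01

Read left to right; each codeword is recognised as soon as it completes (prefix code):
  10→b | 1111→f | 01→c | 110→d
Decoded message: bfcd

bfcd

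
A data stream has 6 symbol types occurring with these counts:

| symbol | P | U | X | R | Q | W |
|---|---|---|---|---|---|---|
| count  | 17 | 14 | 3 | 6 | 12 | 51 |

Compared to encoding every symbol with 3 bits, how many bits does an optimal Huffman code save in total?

93

Fixed-length: 3 bits × 103 symbols = 309 bits.
Huffman merges:
combine X(3), R(6) → 9
combine 9, Q(12) → 21
combine U(14), P(17) → 31
combine 21, 31 → 52
combine W(51), 52 → 103
Huffman total = 9 + 21 + 31 + 52 + 103 = 216 bits.
Saving = 309 − 216 = 93 bits.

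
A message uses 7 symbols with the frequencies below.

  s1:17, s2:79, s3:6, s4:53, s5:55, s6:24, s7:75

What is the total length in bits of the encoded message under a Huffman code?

Greedily combine the two least-frequent nodes:
combine s3(6), s1(17) → 23
combine 23, s6(24) → 47
combine 47, s4(53) → 100
combine s5(55), s7(75) → 130
combine s2(79), 100 → 179
combine 130, 179 → 309
Each symbol's bit-cost is frequency × depth; summing gives 788 bits (equivalently 23 + 47 + 100 + 130 + 179 + 309).

788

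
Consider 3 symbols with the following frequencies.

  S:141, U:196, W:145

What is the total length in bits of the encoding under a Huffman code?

768

Build the Huffman tree bottom-up:
merge S(141) and W(145): 286
merge U(196) and 286: 482
Total encoded bits = sum of merged weights = 286 + 482 = 768.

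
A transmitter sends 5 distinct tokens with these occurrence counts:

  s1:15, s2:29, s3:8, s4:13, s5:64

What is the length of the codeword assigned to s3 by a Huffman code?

Build the tree from the bottom:
merge s3(8) and s4(13): 21
merge s1(15) and 21: 36
merge s2(29) and 36: 65
merge s5(64) and 65: 129
The subtree containing s3 is merged 4 times, so code length = 4.

4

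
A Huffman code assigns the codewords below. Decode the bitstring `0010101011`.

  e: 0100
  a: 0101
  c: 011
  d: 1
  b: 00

bdac

Read left to right; each codeword is recognised as soon as it completes (prefix code):
  00→b | 1→d | 0101→a | 011→c
Decoded message: bdac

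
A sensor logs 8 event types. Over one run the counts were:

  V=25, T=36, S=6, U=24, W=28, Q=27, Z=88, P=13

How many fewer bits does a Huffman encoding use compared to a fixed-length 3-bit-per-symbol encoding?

69

Fixed-length: 3 bits × 247 symbols = 741 bits.
Huffman merges:
merge S(6) and P(13): 19
merge 19 and U(24): 43
merge V(25) and Q(27): 52
merge W(28) and T(36): 64
merge 43 and 52: 95
merge 64 and Z(88): 152
merge 95 and 152: 247
Huffman total = 19 + 43 + 52 + 64 + 95 + 152 + 247 = 672 bits.
Saving = 741 − 672 = 69 bits.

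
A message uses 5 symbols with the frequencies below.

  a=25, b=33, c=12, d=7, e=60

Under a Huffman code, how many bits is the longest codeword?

Merge the two lowest-weight nodes at each step:
d(7) + c(12) → 19
19 + a(25) → 44
b(33) + 44 → 77
e(60) + 77 → 137
The first pair merged (d, c) ends up deepest, at depth 4.

4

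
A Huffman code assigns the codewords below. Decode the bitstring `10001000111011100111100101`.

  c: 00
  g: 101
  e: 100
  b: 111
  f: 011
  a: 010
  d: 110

Read left to right; each codeword is recognised as soon as it completes (prefix code):
  100→e | 010→a | 00→c | 111→b | 011→f | 100→e | 111→b | 100→e | 101→g
Decoded message: eacbfebeg

eacbfebeg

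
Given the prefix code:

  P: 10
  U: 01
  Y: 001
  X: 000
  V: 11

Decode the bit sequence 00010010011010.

XPUYPP

Read left to right; each codeword is recognised as soon as it completes (prefix code):
  000→X | 10→P | 01→U | 001→Y | 10→P | 10→P
Decoded message: XPUYPP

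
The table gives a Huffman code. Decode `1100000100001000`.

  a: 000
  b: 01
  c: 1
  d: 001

Read left to right; each codeword is recognised as soon as it completes (prefix code):
  1→c | 1→c | 000→a | 001→d | 000→a | 01→b | 000→a
Decoded message: ccadaba

ccadaba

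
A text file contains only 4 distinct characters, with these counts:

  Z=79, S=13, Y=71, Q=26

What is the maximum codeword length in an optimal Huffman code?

Merge the two lowest-weight nodes at each step:
merge S(13) and Q(26): 39
merge 39 and Y(71): 110
merge Z(79) and 110: 189
Maximum depth reached is 3.

3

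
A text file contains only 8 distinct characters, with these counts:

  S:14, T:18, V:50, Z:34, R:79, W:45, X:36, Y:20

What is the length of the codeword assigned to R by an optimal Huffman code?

Build the tree from the bottom:
S(14) + T(18) → 32
Y(20) + 32 → 52
Z(34) + X(36) → 70
W(45) + V(50) → 95
52 + 70 → 122
R(79) + 95 → 174
122 + 174 → 296
R sits 2 levels below the root, so its codeword is 2 bits.

2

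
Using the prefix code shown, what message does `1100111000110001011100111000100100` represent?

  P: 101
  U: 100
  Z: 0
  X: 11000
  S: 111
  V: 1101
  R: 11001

RXXPRXUU

Read left to right; each codeword is recognised as soon as it completes (prefix code):
  11001→R | 11000→X | 11000→X | 101→P | 11001→R | 11000→X | 100→U | 100→U
Decoded message: RXXPRXUU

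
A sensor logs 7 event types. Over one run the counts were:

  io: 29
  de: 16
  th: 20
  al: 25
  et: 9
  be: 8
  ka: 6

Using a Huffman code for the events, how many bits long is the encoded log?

Build the Huffman tree bottom-up:
combine ka(6), be(8) → 14
combine et(9), 14 → 23
combine de(16), th(20) → 36
combine 23, al(25) → 48
combine io(29), 36 → 65
combine 48, 65 → 113
The encoded length is the sum of every internal node's weight: 14 + 23 + 36 + 48 + 65 + 113 = 299 bits.

299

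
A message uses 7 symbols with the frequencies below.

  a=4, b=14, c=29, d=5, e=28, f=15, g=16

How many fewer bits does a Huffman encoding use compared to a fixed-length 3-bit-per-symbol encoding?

48

Fixed-length: 3 bits × 111 symbols = 333 bits.
Huffman merges:
combine a(4), d(5) → 9
combine 9, b(14) → 23
combine f(15), g(16) → 31
combine 23, e(28) → 51
combine c(29), 31 → 60
combine 51, 60 → 111
Huffman total = 9 + 23 + 31 + 51 + 60 + 111 = 285 bits.
Saving = 333 − 285 = 48 bits.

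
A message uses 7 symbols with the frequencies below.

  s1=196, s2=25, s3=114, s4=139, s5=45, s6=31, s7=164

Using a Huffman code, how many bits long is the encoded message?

Build the Huffman tree bottom-up:
merge s2(25) and s6(31): 56
merge s5(45) and 56: 101
merge 101 and s3(114): 215
merge s4(139) and s7(164): 303
merge s1(196) and 215: 411
merge 303 and 411: 714
Total encoded bits = sum of merged weights = 56 + 101 + 215 + 303 + 411 + 714 = 1800.

1800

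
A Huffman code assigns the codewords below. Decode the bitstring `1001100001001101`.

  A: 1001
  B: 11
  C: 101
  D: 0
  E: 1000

Read left to right; each codeword is recognised as soon as it completes (prefix code):
  1001→A | 1000→E | 0→D | 1001→A | 101→C
Decoded message: AEDAC

AEDAC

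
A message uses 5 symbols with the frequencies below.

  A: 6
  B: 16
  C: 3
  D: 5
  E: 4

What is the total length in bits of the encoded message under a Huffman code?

70

Build the Huffman tree bottom-up:
C(3) + E(4) → 7
D(5) + A(6) → 11
7 + 11 → 18
B(16) + 18 → 34
Each symbol's bit-cost is frequency × depth; summing gives 70 bits (equivalently 7 + 11 + 18 + 34).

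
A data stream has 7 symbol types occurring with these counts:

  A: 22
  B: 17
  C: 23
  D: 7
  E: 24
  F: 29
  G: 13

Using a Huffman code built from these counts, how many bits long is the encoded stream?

372

Greedily combine the two least-frequent nodes:
merge D(7) and G(13): 20
merge B(17) and 20: 37
merge A(22) and C(23): 45
merge E(24) and F(29): 53
merge 37 and 45: 82
merge 53 and 82: 135
Total encoded bits = sum of merged weights = 20 + 37 + 45 + 53 + 82 + 135 = 372.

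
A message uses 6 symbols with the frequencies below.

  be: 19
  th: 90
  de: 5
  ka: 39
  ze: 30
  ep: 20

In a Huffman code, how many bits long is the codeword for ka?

3

Build the tree from the bottom:
combine de(5), be(19) → 24
combine ep(20), 24 → 44
combine ze(30), ka(39) → 69
combine 44, 69 → 113
combine th(90), 113 → 203
The subtree containing ka is merged 3 times, so code length = 3.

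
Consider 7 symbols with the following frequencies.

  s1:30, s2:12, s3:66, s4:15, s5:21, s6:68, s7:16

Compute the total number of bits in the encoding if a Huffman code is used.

577

Merge the two smallest weights repeatedly:
merge s2(12) and s4(15): 27
merge s7(16) and s5(21): 37
merge 27 and s1(30): 57
merge 37 and 57: 94
merge s3(66) and s6(68): 134
merge 94 and 134: 228
The encoded length is the sum of every internal node's weight: 27 + 37 + 57 + 94 + 134 + 228 = 577 bits.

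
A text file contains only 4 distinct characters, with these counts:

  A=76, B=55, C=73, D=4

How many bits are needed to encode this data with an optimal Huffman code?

Merge the two smallest weights repeatedly:
merge D(4) and B(55): 59
merge 59 and C(73): 132
merge A(76) and 132: 208
The encoded length is the sum of every internal node's weight: 59 + 132 + 208 = 399 bits.

399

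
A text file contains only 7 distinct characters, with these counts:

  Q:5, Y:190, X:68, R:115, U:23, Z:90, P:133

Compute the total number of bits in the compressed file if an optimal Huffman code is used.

1558

Greedily combine the two least-frequent nodes:
Q(5) + U(23) → 28
28 + X(68) → 96
Z(90) + 96 → 186
R(115) + P(133) → 248
186 + Y(190) → 376
248 + 376 → 624
Each symbol's bit-cost is frequency × depth; summing gives 1558 bits (equivalently 28 + 96 + 186 + 248 + 376 + 624).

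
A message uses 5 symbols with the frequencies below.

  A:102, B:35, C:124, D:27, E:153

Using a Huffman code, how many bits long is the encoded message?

944

Build the Huffman tree bottom-up:
D(27) + B(35) → 62
62 + A(102) → 164
C(124) + E(153) → 277
164 + 277 → 441
The encoded length is the sum of every internal node's weight: 62 + 164 + 277 + 441 = 944 bits.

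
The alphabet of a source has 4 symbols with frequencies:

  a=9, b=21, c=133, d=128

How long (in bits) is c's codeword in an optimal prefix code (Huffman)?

Build the tree from the bottom:
merge a(9) and b(21): 30
merge 30 and d(128): 158
merge c(133) and 158: 291
c sits one level below the root: a 1-bit codeword.

1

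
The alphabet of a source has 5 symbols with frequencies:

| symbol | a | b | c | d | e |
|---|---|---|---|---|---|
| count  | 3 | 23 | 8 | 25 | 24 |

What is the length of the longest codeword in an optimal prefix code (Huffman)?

3

Merge the two lowest-weight nodes at each step:
a(3) + c(8) → 11
11 + b(23) → 34
e(24) + d(25) → 49
34 + 49 → 83
The rarest symbols sit at the bottom; the longest codeword is 3 bits.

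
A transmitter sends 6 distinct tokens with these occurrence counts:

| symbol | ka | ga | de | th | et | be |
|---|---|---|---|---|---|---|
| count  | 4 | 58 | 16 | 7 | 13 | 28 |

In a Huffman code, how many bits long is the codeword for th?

5

Build the tree from the bottom:
combine ka(4), th(7) → 11
combine 11, et(13) → 24
combine de(16), 24 → 40
combine be(28), 40 → 68
combine ga(58), 68 → 126
The subtree containing th is merged 5 times, so code length = 5.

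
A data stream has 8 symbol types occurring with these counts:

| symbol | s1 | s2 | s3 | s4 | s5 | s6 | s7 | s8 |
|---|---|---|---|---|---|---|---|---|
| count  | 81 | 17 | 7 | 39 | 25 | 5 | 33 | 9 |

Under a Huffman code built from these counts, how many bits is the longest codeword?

Merge the two lowest-weight nodes at each step:
s6(5) + s3(7) → 12
s8(9) + 12 → 21
s2(17) + 21 → 38
s5(25) + s7(33) → 58
38 + s4(39) → 77
58 + 77 → 135
s1(81) + 135 → 216
The first pair merged (s6, s3) ends up deepest, at depth 6.

6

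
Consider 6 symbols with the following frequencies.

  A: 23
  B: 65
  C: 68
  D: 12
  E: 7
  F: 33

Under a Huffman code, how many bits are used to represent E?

4

Build the tree from the bottom:
merge E(7) and D(12): 19
merge 19 and A(23): 42
merge F(33) and 42: 75
merge B(65) and C(68): 133
merge 75 and 133: 208
E sits 4 levels below the root, so its codeword is 4 bits.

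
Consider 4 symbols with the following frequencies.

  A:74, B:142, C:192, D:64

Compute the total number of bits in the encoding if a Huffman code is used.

890

Merge the two smallest weights repeatedly:
D(64) + A(74) → 138
138 + B(142) → 280
C(192) + 280 → 472
The encoded length is the sum of every internal node's weight: 138 + 280 + 472 = 890 bits.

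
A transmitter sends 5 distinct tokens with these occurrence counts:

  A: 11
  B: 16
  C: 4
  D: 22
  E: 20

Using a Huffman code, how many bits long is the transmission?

Build the Huffman tree bottom-up:
combine C(4), A(11) → 15
combine 15, B(16) → 31
combine E(20), D(22) → 42
combine 31, 42 → 73
Each symbol's bit-cost is frequency × depth; summing gives 161 bits (equivalently 15 + 31 + 42 + 73).

161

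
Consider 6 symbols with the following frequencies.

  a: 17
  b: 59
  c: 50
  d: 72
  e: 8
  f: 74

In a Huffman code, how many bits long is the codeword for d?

2

Huffman merges, smallest pair first:
combine e(8), a(17) → 25
combine 25, c(50) → 75
combine b(59), d(72) → 131
combine f(74), 75 → 149
combine 131, 149 → 280
d sits 2 levels below the root, so its codeword is 2 bits.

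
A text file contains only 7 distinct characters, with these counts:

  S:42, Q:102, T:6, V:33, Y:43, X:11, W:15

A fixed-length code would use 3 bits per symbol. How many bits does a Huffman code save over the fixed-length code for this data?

Fixed-length: 3 bits × 252 symbols = 756 bits.
Huffman merges:
T(6) + X(11) → 17
W(15) + 17 → 32
32 + V(33) → 65
S(42) + Y(43) → 85
65 + 85 → 150
Q(102) + 150 → 252
Huffman total = 17 + 32 + 65 + 85 + 150 + 252 = 601 bits.
Saving = 756 − 601 = 155 bits.

155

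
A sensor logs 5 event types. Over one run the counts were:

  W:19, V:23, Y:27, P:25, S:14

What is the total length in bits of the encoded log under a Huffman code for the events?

249

Greedily combine the two least-frequent nodes:
merge S(14) and W(19): 33
merge V(23) and P(25): 48
merge Y(27) and 33: 60
merge 48 and 60: 108
Each symbol's bit-cost is frequency × depth; summing gives 249 bits (equivalently 33 + 48 + 60 + 108).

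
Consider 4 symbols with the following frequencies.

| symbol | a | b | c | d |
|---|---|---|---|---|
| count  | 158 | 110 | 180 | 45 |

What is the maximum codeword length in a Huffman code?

3

Merge the two lowest-weight nodes at each step:
combine d(45), b(110) → 155
combine 155, a(158) → 313
combine c(180), 313 → 493
The rarest symbols sit at the bottom; the longest codeword is 3 bits.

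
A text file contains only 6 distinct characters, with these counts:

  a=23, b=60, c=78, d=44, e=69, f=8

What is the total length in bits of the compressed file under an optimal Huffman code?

Build the Huffman tree bottom-up:
combine f(8), a(23) → 31
combine 31, d(44) → 75
combine b(60), e(69) → 129
combine 75, c(78) → 153
combine 129, 153 → 282
The encoded length is the sum of every internal node's weight: 31 + 75 + 129 + 153 + 282 = 670 bits.

670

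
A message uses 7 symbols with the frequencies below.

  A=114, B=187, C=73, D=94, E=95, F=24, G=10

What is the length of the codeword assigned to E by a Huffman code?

Build the tree from the bottom:
combine G(10), F(24) → 34
combine 34, C(73) → 107
combine D(94), E(95) → 189
combine 107, A(114) → 221
combine B(187), 189 → 376
combine 221, 376 → 597
E sits 3 levels below the root, so its codeword is 3 bits.

3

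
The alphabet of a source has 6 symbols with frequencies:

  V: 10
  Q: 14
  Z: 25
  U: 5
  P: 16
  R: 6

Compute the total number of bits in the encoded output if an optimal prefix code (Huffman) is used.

184

Greedily combine the two least-frequent nodes:
combine U(5), R(6) → 11
combine V(10), 11 → 21
combine Q(14), P(16) → 30
combine 21, Z(25) → 46
combine 30, 46 → 76
Each symbol's bit-cost is frequency × depth; summing gives 184 bits (equivalently 11 + 21 + 30 + 46 + 76).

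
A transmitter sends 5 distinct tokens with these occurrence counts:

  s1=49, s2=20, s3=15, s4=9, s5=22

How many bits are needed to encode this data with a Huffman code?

Merge the two smallest weights repeatedly:
s4(9) + s3(15) → 24
s2(20) + s5(22) → 42
24 + 42 → 66
s1(49) + 66 → 115
Total encoded bits = sum of merged weights = 24 + 42 + 66 + 115 = 247.

247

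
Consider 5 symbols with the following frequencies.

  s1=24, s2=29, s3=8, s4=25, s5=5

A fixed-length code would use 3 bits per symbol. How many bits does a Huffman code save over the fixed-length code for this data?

Fixed-length: 3 bits × 91 symbols = 273 bits.
Huffman merges:
combine s5(5), s3(8) → 13
combine 13, s1(24) → 37
combine s4(25), s2(29) → 54
combine 37, 54 → 91
Huffman total = 13 + 37 + 54 + 91 = 195 bits.
Saving = 273 − 195 = 78 bits.

78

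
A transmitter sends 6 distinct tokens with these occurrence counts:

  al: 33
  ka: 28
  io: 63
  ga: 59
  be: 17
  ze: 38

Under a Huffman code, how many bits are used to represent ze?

3

Build the tree from the bottom:
combine be(17), ka(28) → 45
combine al(33), ze(38) → 71
combine 45, ga(59) → 104
combine io(63), 71 → 134
combine 104, 134 → 238
ze's leaf is at depth 3, giving a 3-bit codeword.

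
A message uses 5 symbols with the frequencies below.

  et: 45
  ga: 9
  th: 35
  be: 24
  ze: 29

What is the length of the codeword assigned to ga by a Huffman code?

Repeatedly merge the two smallest:
ga(9) + be(24) → 33
ze(29) + 33 → 62
th(35) + et(45) → 80
62 + 80 → 142
ga's leaf is at depth 3, giving a 3-bit codeword.

3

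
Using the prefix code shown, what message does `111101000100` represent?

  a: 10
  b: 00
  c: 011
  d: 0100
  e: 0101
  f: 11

ffdd

Read left to right; each codeword is recognised as soon as it completes (prefix code):
  11→f | 11→f | 0100→d | 0100→d
Decoded message: ffdd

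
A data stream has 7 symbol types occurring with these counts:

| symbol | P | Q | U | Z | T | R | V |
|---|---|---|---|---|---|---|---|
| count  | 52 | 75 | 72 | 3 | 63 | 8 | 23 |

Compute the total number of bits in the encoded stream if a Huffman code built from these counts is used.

Build the Huffman tree bottom-up:
combine Z(3), R(8) → 11
combine 11, V(23) → 34
combine 34, P(52) → 86
combine T(63), U(72) → 135
combine Q(75), 86 → 161
combine 135, 161 → 296
The encoded length is the sum of every internal node's weight: 11 + 34 + 86 + 135 + 161 + 296 = 723 bits.

723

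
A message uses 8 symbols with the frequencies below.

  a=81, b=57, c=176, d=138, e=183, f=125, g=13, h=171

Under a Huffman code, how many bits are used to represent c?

Build the tree from the bottom:
combine g(13), b(57) → 70
combine 70, a(81) → 151
combine f(125), d(138) → 263
combine 151, h(171) → 322
combine c(176), e(183) → 359
combine 263, 322 → 585
combine 359, 585 → 944
c's leaf is at depth 2, giving a 2-bit codeword.

2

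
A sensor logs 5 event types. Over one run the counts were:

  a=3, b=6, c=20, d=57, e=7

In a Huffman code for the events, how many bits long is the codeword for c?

2

Build the tree from the bottom:
merge a(3) and b(6): 9
merge e(7) and 9: 16
merge 16 and c(20): 36
merge 36 and d(57): 93
The subtree containing c is merged 2 times, so code length = 2.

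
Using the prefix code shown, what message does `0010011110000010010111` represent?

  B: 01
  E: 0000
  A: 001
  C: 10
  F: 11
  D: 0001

AAFCECBBF

Read left to right; each codeword is recognised as soon as it completes (prefix code):
  001→A | 001→A | 11→F | 10→C | 0000→E | 10→C | 01→B | 01→B | 11→F
Decoded message: AAFCECBBF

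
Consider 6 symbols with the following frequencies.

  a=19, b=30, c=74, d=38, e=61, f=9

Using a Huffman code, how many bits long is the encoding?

548

Build the Huffman tree bottom-up:
f(9) + a(19) → 28
28 + b(30) → 58
d(38) + 58 → 96
e(61) + c(74) → 135
96 + 135 → 231
The encoded length is the sum of every internal node's weight: 28 + 58 + 96 + 135 + 231 = 548 bits.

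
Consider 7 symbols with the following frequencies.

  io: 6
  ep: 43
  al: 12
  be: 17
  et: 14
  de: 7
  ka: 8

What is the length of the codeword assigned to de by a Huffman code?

Huffman merges, smallest pair first:
merge io(6) and de(7): 13
merge ka(8) and al(12): 20
merge 13 and et(14): 27
merge be(17) and 20: 37
merge 27 and 37: 64
merge ep(43) and 64: 107
de's leaf is at depth 4, giving a 4-bit codeword.

4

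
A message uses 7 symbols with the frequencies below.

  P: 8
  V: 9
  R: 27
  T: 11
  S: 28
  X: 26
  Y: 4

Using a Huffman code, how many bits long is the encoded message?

Build the Huffman tree bottom-up:
merge Y(4) and P(8): 12
merge V(9) and T(11): 20
merge 12 and 20: 32
merge X(26) and R(27): 53
merge S(28) and 32: 60
merge 53 and 60: 113
The encoded length is the sum of every internal node's weight: 12 + 20 + 32 + 53 + 60 + 113 = 290 bits.

290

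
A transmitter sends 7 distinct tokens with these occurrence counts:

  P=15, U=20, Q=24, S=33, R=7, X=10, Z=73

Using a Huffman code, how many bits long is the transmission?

Build the Huffman tree bottom-up:
merge R(7) and X(10): 17
merge P(15) and 17: 32
merge U(20) and Q(24): 44
merge 32 and S(33): 65
merge 44 and 65: 109
merge Z(73) and 109: 182
Total encoded bits = sum of merged weights = 17 + 32 + 44 + 65 + 109 + 182 = 449.

449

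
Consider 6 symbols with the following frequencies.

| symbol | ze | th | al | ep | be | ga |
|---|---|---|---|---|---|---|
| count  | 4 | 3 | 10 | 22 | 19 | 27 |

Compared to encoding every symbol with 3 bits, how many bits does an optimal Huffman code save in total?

Fixed-length: 3 bits × 85 symbols = 255 bits.
Huffman merges:
merge th(3) and ze(4): 7
merge 7 and al(10): 17
merge 17 and be(19): 36
merge ep(22) and ga(27): 49
merge 36 and 49: 85
Huffman total = 7 + 17 + 36 + 49 + 85 = 194 bits.
Saving = 255 − 194 = 61 bits.

61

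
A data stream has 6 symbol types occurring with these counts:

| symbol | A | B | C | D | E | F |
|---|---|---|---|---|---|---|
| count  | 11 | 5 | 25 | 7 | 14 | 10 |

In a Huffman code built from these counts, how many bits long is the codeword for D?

3

Build the tree from the bottom:
B(5) + D(7) → 12
F(10) + A(11) → 21
12 + E(14) → 26
21 + C(25) → 46
26 + 46 → 72
The subtree containing D is merged 3 times, so code length = 3.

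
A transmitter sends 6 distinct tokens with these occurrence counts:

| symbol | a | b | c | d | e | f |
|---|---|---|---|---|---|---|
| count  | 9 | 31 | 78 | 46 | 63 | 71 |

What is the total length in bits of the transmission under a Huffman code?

722

Build the Huffman tree bottom-up:
a(9) + b(31) → 40
40 + d(46) → 86
e(63) + f(71) → 134
c(78) + 86 → 164
134 + 164 → 298
Total encoded bits = sum of merged weights = 40 + 86 + 134 + 164 + 298 = 722.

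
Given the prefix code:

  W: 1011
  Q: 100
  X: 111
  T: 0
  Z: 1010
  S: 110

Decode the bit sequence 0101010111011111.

Read left to right; each codeword is recognised as soon as it completes (prefix code):
  0→T | 1010→Z | 1011→W | 1011→W | 111→X
Decoded message: TZWWX

TZWWX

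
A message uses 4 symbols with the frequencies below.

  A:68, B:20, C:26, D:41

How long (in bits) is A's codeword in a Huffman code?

1

Repeatedly merge the two smallest:
B(20) + C(26) → 46
D(41) + 46 → 87
A(68) + 87 → 155
A is merged only at the final step, so code length = 1.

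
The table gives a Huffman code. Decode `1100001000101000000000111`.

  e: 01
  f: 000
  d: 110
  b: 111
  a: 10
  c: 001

dfacefffb

Read left to right; each codeword is recognised as soon as it completes (prefix code):
  110→d | 000→f | 10→a | 001→c | 01→e | 000→f | 000→f | 000→f | 111→b
Decoded message: dfacefffb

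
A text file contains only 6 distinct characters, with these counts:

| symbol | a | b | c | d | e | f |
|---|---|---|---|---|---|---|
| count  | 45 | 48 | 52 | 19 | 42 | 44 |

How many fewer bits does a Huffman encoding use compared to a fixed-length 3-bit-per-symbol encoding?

Fixed-length: 3 bits × 250 symbols = 750 bits.
Huffman merges:
combine d(19), e(42) → 61
combine f(44), a(45) → 89
combine b(48), c(52) → 100
combine 61, 89 → 150
combine 100, 150 → 250
Huffman total = 61 + 89 + 100 + 150 + 250 = 650 bits.
Saving = 750 − 650 = 100 bits.

100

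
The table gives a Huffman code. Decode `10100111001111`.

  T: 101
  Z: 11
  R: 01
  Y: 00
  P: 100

TYZPZZ

Read left to right; each codeword is recognised as soon as it completes (prefix code):
  101→T | 00→Y | 11→Z | 100→P | 11→Z | 11→Z
Decoded message: TYZPZZ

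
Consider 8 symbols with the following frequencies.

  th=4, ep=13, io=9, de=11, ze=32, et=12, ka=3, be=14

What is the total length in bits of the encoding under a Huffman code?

269

Greedily combine the two least-frequent nodes:
ka(3) + th(4) → 7
7 + io(9) → 16
de(11) + et(12) → 23
ep(13) + be(14) → 27
16 + 23 → 39
27 + ze(32) → 59
39 + 59 → 98
Total encoded bits = sum of merged weights = 7 + 16 + 23 + 27 + 39 + 59 + 98 = 269.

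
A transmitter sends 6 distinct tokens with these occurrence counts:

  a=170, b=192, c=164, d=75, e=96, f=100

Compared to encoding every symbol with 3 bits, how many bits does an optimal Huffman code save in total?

Fixed-length: 3 bits × 797 symbols = 2391 bits.
Huffman merges:
merge d(75) and e(96): 171
merge f(100) and c(164): 264
merge a(170) and 171: 341
merge b(192) and 264: 456
merge 341 and 456: 797
Huffman total = 171 + 264 + 341 + 456 + 797 = 2029 bits.
Saving = 2391 − 2029 = 362 bits.

362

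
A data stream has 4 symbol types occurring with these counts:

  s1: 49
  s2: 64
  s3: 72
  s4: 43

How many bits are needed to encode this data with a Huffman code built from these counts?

456

Greedily combine the two least-frequent nodes:
combine s4(43), s1(49) → 92
combine s2(64), s3(72) → 136
combine 92, 136 → 228
Total encoded bits = sum of merged weights = 92 + 136 + 228 = 456.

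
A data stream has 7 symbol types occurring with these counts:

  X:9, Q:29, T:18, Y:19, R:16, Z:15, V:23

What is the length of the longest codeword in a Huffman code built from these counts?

Merge the two lowest-weight nodes at each step:
X(9) + Z(15) → 24
R(16) + T(18) → 34
Y(19) + V(23) → 42
24 + Q(29) → 53
34 + 42 → 76
53 + 76 → 129
The first pair merged (X, Z) ends up deepest, at depth 3.

3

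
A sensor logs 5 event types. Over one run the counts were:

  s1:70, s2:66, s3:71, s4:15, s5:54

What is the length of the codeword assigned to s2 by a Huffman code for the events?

2

Huffman merges, smallest pair first:
merge s4(15) and s5(54): 69
merge s2(66) and 69: 135
merge s1(70) and s3(71): 141
merge 135 and 141: 276
s2 sits 2 levels below the root, so its codeword is 2 bits.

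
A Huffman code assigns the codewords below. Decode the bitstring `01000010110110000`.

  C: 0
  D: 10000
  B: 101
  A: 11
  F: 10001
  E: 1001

CDBBD

Read left to right; each codeword is recognised as soon as it completes (prefix code):
  0→C | 10000→D | 101→B | 101→B | 10000→D
Decoded message: CDBBD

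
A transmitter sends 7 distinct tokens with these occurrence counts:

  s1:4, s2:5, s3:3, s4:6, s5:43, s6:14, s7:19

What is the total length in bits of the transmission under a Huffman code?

213

Build the Huffman tree bottom-up:
s3(3) + s1(4) → 7
s2(5) + s4(6) → 11
7 + 11 → 18
s6(14) + 18 → 32
s7(19) + 32 → 51
s5(43) + 51 → 94
Total encoded bits = sum of merged weights = 7 + 11 + 18 + 32 + 51 + 94 = 213.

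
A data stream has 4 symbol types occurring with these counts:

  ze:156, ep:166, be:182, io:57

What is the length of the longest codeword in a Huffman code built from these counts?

2

Merge the two lowest-weight nodes at each step:
merge io(57) and ze(156): 213
merge ep(166) and be(182): 348
merge 213 and 348: 561
The first pair merged (io, ze) ends up deepest, at depth 2.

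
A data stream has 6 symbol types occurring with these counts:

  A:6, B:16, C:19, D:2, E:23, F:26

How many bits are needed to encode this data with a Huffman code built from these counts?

Greedily combine the two least-frequent nodes:
combine D(2), A(6) → 8
combine 8, B(16) → 24
combine C(19), E(23) → 42
combine 24, F(26) → 50
combine 42, 50 → 92
The encoded length is the sum of every internal node's weight: 8 + 24 + 42 + 50 + 92 = 216 bits.

216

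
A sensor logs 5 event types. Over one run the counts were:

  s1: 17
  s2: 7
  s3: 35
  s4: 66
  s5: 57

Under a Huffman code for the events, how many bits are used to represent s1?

Repeatedly merge the two smallest:
merge s2(7) and s1(17): 24
merge 24 and s3(35): 59
merge s5(57) and 59: 116
merge s4(66) and 116: 182
s1's leaf is at depth 4, giving a 4-bit codeword.

4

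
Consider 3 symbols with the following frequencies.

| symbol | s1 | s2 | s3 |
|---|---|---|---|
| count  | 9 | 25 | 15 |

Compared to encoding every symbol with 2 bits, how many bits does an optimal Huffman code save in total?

25

Fixed-length: 2 bits × 49 symbols = 98 bits.
Huffman merges:
s1(9) + s3(15) → 24
24 + s2(25) → 49
Huffman total = 24 + 49 = 73 bits.
Saving = 98 − 73 = 25 bits.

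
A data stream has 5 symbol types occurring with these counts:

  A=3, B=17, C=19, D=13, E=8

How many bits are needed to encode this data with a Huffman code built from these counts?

131

Greedily combine the two least-frequent nodes:
A(3) + E(8) → 11
11 + D(13) → 24
B(17) + C(19) → 36
24 + 36 → 60
Total encoded bits = sum of merged weights = 11 + 24 + 36 + 60 = 131.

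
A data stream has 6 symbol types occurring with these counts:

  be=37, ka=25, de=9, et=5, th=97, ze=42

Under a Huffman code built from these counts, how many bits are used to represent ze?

2

Build the tree from the bottom:
merge et(5) and de(9): 14
merge 14 and ka(25): 39
merge be(37) and 39: 76
merge ze(42) and 76: 118
merge th(97) and 118: 215
The subtree containing ze is merged 2 times, so code length = 2.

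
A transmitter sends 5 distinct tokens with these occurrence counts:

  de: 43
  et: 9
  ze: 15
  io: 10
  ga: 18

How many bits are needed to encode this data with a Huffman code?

199

Merge the two smallest weights repeatedly:
et(9) + io(10) → 19
ze(15) + ga(18) → 33
19 + 33 → 52
de(43) + 52 → 95
Each symbol's bit-cost is frequency × depth; summing gives 199 bits (equivalently 19 + 33 + 52 + 95).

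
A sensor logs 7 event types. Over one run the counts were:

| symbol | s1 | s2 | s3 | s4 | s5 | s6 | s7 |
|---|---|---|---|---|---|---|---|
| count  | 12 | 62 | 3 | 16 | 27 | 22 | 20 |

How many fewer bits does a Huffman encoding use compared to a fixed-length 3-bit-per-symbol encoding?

Fixed-length: 3 bits × 162 symbols = 486 bits.
Huffman merges:
merge s3(3) and s1(12): 15
merge 15 and s4(16): 31
merge s7(20) and s6(22): 42
merge s5(27) and 31: 58
merge 42 and 58: 100
merge s2(62) and 100: 162
Huffman total = 15 + 31 + 42 + 58 + 100 + 162 = 408 bits.
Saving = 486 − 408 = 78 bits.

78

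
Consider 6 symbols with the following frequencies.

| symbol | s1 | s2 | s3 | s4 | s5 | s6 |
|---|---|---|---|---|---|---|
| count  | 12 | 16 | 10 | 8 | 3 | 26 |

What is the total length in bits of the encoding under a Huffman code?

182

Merge the two smallest weights repeatedly:
merge s5(3) and s4(8): 11
merge s3(10) and 11: 21
merge s1(12) and s2(16): 28
merge 21 and s6(26): 47
merge 28 and 47: 75
Total encoded bits = sum of merged weights = 11 + 21 + 28 + 47 + 75 = 182.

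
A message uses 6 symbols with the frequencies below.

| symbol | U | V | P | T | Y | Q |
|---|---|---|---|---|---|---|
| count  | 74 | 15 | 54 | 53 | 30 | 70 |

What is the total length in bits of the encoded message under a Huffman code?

Build the Huffman tree bottom-up:
merge V(15) and Y(30): 45
merge 45 and T(53): 98
merge P(54) and Q(70): 124
merge U(74) and 98: 172
merge 124 and 172: 296
Total encoded bits = sum of merged weights = 45 + 98 + 124 + 172 + 296 = 735.

735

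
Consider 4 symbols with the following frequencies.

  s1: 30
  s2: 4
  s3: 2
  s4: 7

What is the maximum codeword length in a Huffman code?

3

Merge the two lowest-weight nodes at each step:
combine s3(2), s2(4) → 6
combine 6, s4(7) → 13
combine 13, s1(30) → 43
Maximum depth reached is 3.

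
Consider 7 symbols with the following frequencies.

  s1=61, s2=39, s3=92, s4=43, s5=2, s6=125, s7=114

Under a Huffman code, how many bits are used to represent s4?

Huffman merges, smallest pair first:
s5(2) + s2(39) → 41
41 + s4(43) → 84
s1(61) + 84 → 145
s3(92) + s7(114) → 206
s6(125) + 145 → 270
206 + 270 → 476
s4's leaf is at depth 4, giving a 4-bit codeword.

4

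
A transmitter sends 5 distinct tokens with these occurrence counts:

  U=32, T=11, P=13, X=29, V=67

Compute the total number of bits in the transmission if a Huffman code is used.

Merge the two smallest weights repeatedly:
merge T(11) and P(13): 24
merge 24 and X(29): 53
merge U(32) and 53: 85
merge V(67) and 85: 152
Each symbol's bit-cost is frequency × depth; summing gives 314 bits (equivalently 24 + 53 + 85 + 152).

314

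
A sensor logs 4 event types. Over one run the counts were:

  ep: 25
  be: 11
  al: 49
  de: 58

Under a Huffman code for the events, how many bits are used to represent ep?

Repeatedly merge the two smallest:
combine be(11), ep(25) → 36
combine 36, al(49) → 85
combine de(58), 85 → 143
ep sits 3 levels below the root, so its codeword is 3 bits.

3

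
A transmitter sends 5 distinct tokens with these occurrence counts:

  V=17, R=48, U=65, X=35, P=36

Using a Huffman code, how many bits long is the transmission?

Merge the two smallest weights repeatedly:
V(17) + X(35) → 52
P(36) + R(48) → 84
52 + U(65) → 117
84 + 117 → 201
The encoded length is the sum of every internal node's weight: 52 + 84 + 117 + 201 = 454 bits.

454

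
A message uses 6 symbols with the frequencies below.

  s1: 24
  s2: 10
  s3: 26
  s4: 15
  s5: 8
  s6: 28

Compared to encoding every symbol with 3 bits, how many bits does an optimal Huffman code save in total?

Fixed-length: 3 bits × 111 symbols = 333 bits.
Huffman merges:
combine s5(8), s2(10) → 18
combine s4(15), 18 → 33
combine s1(24), s3(26) → 50
combine s6(28), 33 → 61
combine 50, 61 → 111
Huffman total = 18 + 33 + 50 + 61 + 111 = 273 bits.
Saving = 333 − 273 = 60 bits.

60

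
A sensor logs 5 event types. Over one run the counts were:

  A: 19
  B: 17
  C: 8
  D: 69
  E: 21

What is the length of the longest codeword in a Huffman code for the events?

Merge the two lowest-weight nodes at each step:
C(8) + B(17) → 25
A(19) + E(21) → 40
25 + 40 → 65
65 + D(69) → 134
The first pair merged (C, B) ends up deepest, at depth 3.

3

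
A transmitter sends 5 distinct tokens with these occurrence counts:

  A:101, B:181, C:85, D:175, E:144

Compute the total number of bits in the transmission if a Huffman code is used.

1558

Merge the two smallest weights repeatedly:
C(85) + A(101) → 186
E(144) + D(175) → 319
B(181) + 186 → 367
319 + 367 → 686
The encoded length is the sum of every internal node's weight: 186 + 319 + 367 + 686 = 1558 bits.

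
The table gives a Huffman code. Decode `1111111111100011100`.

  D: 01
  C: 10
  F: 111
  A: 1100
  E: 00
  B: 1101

FFFADA

Read left to right; each codeword is recognised as soon as it completes (prefix code):
  111→F | 111→F | 111→F | 1100→A | 01→D | 1100→A
Decoded message: FFFADA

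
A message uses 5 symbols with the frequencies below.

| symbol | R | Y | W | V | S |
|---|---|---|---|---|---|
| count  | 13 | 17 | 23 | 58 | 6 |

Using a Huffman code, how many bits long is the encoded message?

Build the Huffman tree bottom-up:
combine S(6), R(13) → 19
combine Y(17), 19 → 36
combine W(23), 36 → 59
combine V(58), 59 → 117
The encoded length is the sum of every internal node's weight: 19 + 36 + 59 + 117 = 231 bits.

231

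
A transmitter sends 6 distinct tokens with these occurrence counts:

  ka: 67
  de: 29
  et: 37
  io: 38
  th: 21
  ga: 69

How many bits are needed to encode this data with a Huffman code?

Build the Huffman tree bottom-up:
merge th(21) and de(29): 50
merge et(37) and io(38): 75
merge 50 and ka(67): 117
merge ga(69) and 75: 144
merge 117 and 144: 261
Each symbol's bit-cost is frequency × depth; summing gives 647 bits (equivalently 50 + 75 + 117 + 144 + 261).

647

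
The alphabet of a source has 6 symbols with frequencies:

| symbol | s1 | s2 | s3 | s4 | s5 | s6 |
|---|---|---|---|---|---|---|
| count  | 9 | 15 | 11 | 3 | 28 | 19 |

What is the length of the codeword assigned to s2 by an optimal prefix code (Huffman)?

2

Repeatedly merge the two smallest:
s4(3) + s1(9) → 12
s3(11) + 12 → 23
s2(15) + s6(19) → 34
23 + s5(28) → 51
34 + 51 → 85
s2's leaf is at depth 2, giving a 2-bit codeword.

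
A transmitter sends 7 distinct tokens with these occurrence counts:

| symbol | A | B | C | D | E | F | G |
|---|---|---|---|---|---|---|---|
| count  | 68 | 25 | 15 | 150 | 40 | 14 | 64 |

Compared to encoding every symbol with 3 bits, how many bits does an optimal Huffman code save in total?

217

Fixed-length: 3 bits × 376 symbols = 1128 bits.
Huffman merges:
merge F(14) and C(15): 29
merge B(25) and 29: 54
merge E(40) and 54: 94
merge G(64) and A(68): 132
merge 94 and 132: 226
merge D(150) and 226: 376
Huffman total = 29 + 54 + 94 + 132 + 226 + 376 = 911 bits.
Saving = 1128 − 911 = 217 bits.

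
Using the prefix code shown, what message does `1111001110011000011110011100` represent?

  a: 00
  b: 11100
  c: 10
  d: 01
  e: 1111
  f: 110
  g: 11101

Read left to right; each codeword is recognised as soon as it completes (prefix code):
  1111→e | 00→a | 11100→b | 110→f | 00→a | 01→d | 11100→b | 11100→b
Decoded message: eabfadbb

eabfadbb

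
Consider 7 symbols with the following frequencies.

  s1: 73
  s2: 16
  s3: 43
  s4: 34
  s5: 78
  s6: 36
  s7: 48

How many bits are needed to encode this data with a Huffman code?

883

Build the Huffman tree bottom-up:
combine s2(16), s4(34) → 50
combine s6(36), s3(43) → 79
combine s7(48), 50 → 98
combine s1(73), s5(78) → 151
combine 79, 98 → 177
combine 151, 177 → 328
Total encoded bits = sum of merged weights = 50 + 79 + 98 + 151 + 177 + 328 = 883.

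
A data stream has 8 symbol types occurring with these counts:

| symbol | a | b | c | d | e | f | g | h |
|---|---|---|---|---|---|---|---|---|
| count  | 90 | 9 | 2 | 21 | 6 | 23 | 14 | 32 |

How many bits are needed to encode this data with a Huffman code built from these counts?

467

Greedily combine the two least-frequent nodes:
c(2) + e(6) → 8
8 + b(9) → 17
g(14) + 17 → 31
d(21) + f(23) → 44
31 + h(32) → 63
44 + 63 → 107
a(90) + 107 → 197
Total encoded bits = sum of merged weights = 8 + 17 + 31 + 44 + 63 + 107 + 197 = 467.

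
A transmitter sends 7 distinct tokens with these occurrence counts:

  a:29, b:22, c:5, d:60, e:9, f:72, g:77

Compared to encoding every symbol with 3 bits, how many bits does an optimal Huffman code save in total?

Fixed-length: 3 bits × 274 symbols = 822 bits.
Huffman merges:
combine c(5), e(9) → 14
combine 14, b(22) → 36
combine a(29), 36 → 65
combine d(60), 65 → 125
combine f(72), g(77) → 149
combine 125, 149 → 274
Huffman total = 14 + 36 + 65 + 125 + 149 + 274 = 663 bits.
Saving = 822 − 663 = 159 bits.

159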